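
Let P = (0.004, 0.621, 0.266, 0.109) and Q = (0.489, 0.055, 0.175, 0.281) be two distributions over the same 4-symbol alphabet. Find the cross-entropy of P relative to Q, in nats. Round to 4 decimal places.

H(P,Q) = −Σ p·ln q.
  −0.004·ln(0.489) = 0.00286
  −0.621·ln(0.055) = 1.80116
  −0.266·ln(0.175) = 0.46363
  −0.109·ln(0.281) = 0.13836
H(P,Q) = 2.4060 nats.

2.4060 nats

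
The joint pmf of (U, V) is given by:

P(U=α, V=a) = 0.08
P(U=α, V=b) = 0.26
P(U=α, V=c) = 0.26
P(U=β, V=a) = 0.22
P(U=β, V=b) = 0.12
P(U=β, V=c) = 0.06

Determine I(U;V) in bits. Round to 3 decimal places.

0.155 bits

Marginals: p(U) = (0.6000, 0.4000), p(V) = (0.3000, 0.3800, 0.3200).
I(U;V) = Σ p(x,y)·log₂[p(x,y)/(p(x)p(y))].
  (α,a): 0.08·log₂(0.4444) = -0.0936
  (α,b): 0.26·log₂(1.1404) = 0.0493
  (α,c): 0.26·log₂(1.3542) = 0.1137
  (β,a): 0.22·log₂(1.8333) = 0.1924
  (β,b): 0.12·log₂(0.7895) = -0.0409
  (β,c): 0.06·log₂(0.4688) = -0.0656
Sum = 0.155 bits.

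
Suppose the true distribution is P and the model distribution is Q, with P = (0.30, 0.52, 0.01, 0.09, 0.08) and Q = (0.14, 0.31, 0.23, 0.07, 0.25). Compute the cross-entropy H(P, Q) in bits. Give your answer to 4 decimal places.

H(P,Q) = −Σ p·log₂ q.
  −0.30·log₂(0.14) = 0.85095
  −0.52·log₂(0.31) = 0.87862
  −0.01·log₂(0.23) = 0.02120
  −0.09·log₂(0.07) = 0.34529
  −0.08·log₂(0.25) = 0.16000
H(P,Q) = 2.2561 bits.

2.2561 bits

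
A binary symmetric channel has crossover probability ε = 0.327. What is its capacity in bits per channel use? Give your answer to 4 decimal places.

Binary symmetric channel: C = 1 − h₂(ε) where h₂ is the binary entropy function.
h₂(0.327) = −0.327·log₂0.327 − 0.673·log₂0.673 = 0.9118.
C = 1 − 0.9118 = 0.0882 bits per channel use.

0.0882 bits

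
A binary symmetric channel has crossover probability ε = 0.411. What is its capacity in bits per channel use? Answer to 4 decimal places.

0.0230 bits

Binary symmetric channel: C = 1 − h₂(ε) where h₂ is the binary entropy function.
h₂(0.411) = −0.411·log₂0.411 − 0.589·log₂0.589 = 0.9770.
C = 1 − 0.9770 = 0.0230 bits per channel use.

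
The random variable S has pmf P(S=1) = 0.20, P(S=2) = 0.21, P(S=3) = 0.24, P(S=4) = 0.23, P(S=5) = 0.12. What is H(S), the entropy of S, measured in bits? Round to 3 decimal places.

2.286 bits

H(S) = −Σ p·log₂ p.
  −(0.20)·log₂(0.20) = 0.4644
  −(0.21)·log₂(0.21) = 0.4728
  −(0.24)·log₂(0.24) = 0.4941
  −(0.23)·log₂(0.23) = 0.4877
  −(0.12)·log₂(0.12) = 0.3671
Sum: 0.4644 + 0.4728 + 0.4941 + 0.4877 + 0.3671 = 2.286 bits.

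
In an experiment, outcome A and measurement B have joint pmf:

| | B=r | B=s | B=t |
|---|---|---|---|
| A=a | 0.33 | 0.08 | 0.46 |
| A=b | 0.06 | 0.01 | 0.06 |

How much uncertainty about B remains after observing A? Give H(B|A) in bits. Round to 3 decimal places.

1.331 bits

Marginals: p(A) = (0.8700, 0.1300), p(B) = (0.3900, 0.0900, 0.5200).
H(B|A) = Σ p(A) · H(B|A=·).
  A=a: p=0.8700, H(B|A=a) = 1.3332
  A=b: p=0.1300, H(B|A=b) = 1.3143
Weighted sum = 1.331 bits.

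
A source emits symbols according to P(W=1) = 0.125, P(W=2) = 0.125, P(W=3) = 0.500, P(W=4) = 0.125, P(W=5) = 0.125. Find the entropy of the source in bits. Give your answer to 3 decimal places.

H(W) = −Σ p·log₂ p.
  −(0.125)·log₂(0.125) = 0.3750
  −(0.125)·log₂(0.125) = 0.3750
  −(0.500)·log₂(0.500) = 0.5000
  −(0.125)·log₂(0.125) = 0.3750
  −(0.125)·log₂(0.125) = 0.3750
Sum: 0.3750 + 0.3750 + 0.5000 + 0.3750 + 0.3750 = 2.000 bits.

2.000 bits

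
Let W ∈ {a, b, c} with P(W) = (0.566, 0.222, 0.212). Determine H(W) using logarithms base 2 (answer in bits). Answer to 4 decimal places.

1.4212 bits

H(W) = −Σ p·log₂ p.
  −(0.566)·log₂(0.566) = 0.46476
  −(0.222)·log₂(0.222) = 0.48204
  −(0.212)·log₂(0.212) = 0.47443
Sum: 0.46476 + 0.48204 + 0.47443 = 1.4212 bits.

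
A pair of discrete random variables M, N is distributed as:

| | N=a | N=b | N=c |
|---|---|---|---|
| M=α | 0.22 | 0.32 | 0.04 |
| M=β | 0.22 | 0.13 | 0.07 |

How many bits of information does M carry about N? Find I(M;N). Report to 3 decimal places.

Marginals: p(M) = (0.5800, 0.4200), p(N) = (0.4400, 0.4500, 0.1100).
I(M;N) = Σ p(x,y)·log₂[p(x,y)/(p(x)p(y))].
  (α,a): 0.22·log₂(0.8621) = -0.0471
  (α,b): 0.32·log₂(1.2261) = 0.0941
  (α,c): 0.04·log₂(0.6270) = -0.0269
  (β,a): 0.22·log₂(1.1905) = 0.0553
  (β,b): 0.13·log₂(0.6878) = -0.0702
  (β,c): 0.07·log₂(1.5152) = 0.0420
Sum = 0.047 bits.

0.047 bits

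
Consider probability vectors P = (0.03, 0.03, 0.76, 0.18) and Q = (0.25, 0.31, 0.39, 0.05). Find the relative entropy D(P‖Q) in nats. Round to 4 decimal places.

D(P‖Q) = Σ p·ln(p/q).
  0.03·ln(0.03/0.25) = -0.06361
  0.03·ln(0.03/0.31) = -0.07006
  0.76·ln(0.76/0.39) = 0.50705
  0.18·ln(0.18/0.05) = 0.23057
D(P‖Q) = 0.6039 nats.

0.6039 nats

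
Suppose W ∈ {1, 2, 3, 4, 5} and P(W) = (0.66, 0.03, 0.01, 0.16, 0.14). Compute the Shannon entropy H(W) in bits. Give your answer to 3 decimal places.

H(W) = −Σ p·log₂ p.
  −(0.66)·log₂(0.66) = 0.3956
  −(0.03)·log₂(0.03) = 0.1518
  −(0.01)·log₂(0.01) = 0.0664
  −(0.16)·log₂(0.16) = 0.4230
  −(0.14)·log₂(0.14) = 0.3971
Sum: 0.3956 + 0.1518 + 0.0664 + 0.4230 + 0.3971 = 1.434 bits.

1.434 bits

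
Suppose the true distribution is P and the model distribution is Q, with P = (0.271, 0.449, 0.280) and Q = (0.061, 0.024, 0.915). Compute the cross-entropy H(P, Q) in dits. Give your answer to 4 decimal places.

1.0673 dits

H(P,Q) = −Σ p·log₁₀ q.
  −0.271·log₁₀(0.061) = 0.32918
  −0.449·log₁₀(0.024) = 0.72729
  −0.280·log₁₀(0.915) = 0.01080
H(P,Q) = 1.0673 dits.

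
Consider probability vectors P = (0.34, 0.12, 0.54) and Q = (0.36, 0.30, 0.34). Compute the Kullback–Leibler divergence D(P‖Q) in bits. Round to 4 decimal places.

D(P‖Q) = Σ p·log₂(p/q).
  0.34·log₂(0.34/0.36) = -0.02804
  0.12·log₂(0.12/0.30) = -0.15863
  0.54·log₂(0.54/0.34) = 0.36041
D(P‖Q) = 0.1737 bits.

0.1737 bits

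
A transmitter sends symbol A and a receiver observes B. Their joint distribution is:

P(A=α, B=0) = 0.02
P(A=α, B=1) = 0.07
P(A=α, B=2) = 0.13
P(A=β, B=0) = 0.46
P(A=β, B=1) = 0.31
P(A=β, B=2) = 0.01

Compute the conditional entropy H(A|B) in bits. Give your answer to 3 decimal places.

Chain rule: H(A|B) = H(A,B) − H(B).
Marginals: p(A) = (0.2200, 0.7800), p(B) = (0.4800, 0.3800, 0.1400).
H(A,B) = 1.8696 bits; H(B) = 1.4358 bits.
H(A|B) = 1.8696 − 1.4358 = 0.434 bits.

0.434 bits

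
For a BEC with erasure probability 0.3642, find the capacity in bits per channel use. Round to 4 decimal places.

0.6358 bits

Binary erasure channel: capacity C = 1 − ε.
C = 1 − 0.3642 = 0.6358 bits per channel use.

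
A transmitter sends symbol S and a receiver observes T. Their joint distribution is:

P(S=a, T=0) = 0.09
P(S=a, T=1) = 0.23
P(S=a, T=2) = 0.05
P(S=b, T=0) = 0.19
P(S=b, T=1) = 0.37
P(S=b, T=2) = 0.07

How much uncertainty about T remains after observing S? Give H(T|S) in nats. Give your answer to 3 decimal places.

0.915 nats

Marginals: p(S) = (0.3700, 0.6300), p(T) = (0.2800, 0.6000, 0.1200).
H(T|S) = Σ p(S) · H(T|S=·).
  S=a: p=0.3700, H(T|S=a) = 0.9099
  S=b: p=0.6300, H(T|S=b) = 0.9182
Weighted sum = 0.915 nats.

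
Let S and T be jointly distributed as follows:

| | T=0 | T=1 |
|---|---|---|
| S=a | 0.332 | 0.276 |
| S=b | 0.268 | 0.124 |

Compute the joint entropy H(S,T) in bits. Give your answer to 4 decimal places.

1.9233 bits

H(S,T) = −Σ p(x,y)·log₂ p(x,y) over all 4 cells.
  cell (a,0): −0.332·log₂0.332 = 0.52813
  cell (a,1): −0.276·log₂0.276 = 0.51260
  cell (b,0): −0.268·log₂0.268 = 0.50912
  cell (b,1): −0.124·log₂0.124 = 0.37344
Sum = 1.9233 bits.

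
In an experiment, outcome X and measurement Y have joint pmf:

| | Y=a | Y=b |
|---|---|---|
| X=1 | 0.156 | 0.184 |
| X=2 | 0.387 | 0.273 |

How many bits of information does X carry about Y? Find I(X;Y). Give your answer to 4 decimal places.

0.0106 bits

Marginals: p(X) = (0.3400, 0.6600), p(Y) = (0.5430, 0.4570).
I(X;Y) = Σ p(x,y)·log₂[p(x,y)/(p(x)p(y))].
  (1,a): 0.156·log₂(0.8450) = -0.03791
  (1,b): 0.184·log₂(1.1842) = 0.04488
  (2,a): 0.387·log₂(1.0799) = 0.04290
  (2,b): 0.273·log₂(0.9051) = -0.03927
Sum = 0.0106 bits.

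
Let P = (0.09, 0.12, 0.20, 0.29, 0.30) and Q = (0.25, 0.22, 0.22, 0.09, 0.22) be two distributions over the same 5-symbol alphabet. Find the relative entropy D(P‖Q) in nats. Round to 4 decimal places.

0.2486 nats

D(P‖Q) = Σ p·ln(p/q).
  0.09·ln(0.09/0.25) = -0.09195
  0.12·ln(0.12/0.22) = -0.07274
  0.20·ln(0.20/0.22) = -0.01906
  0.29·ln(0.29/0.09) = 0.33932
  0.30·ln(0.30/0.22) = 0.09305
D(P‖Q) = 0.2486 nats.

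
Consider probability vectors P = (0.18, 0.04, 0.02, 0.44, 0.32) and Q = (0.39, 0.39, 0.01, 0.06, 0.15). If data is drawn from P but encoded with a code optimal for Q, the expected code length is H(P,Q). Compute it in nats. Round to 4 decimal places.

H(P,Q) = −Σ p·ln q.
  −0.18·ln(0.39) = 0.16949
  −0.04·ln(0.39) = 0.03766
  −0.02·ln(0.01) = 0.09210
  −0.44·ln(0.06) = 1.23790
  −0.32·ln(0.15) = 0.60708
H(P,Q) = 2.1442 nats.

2.1442 nats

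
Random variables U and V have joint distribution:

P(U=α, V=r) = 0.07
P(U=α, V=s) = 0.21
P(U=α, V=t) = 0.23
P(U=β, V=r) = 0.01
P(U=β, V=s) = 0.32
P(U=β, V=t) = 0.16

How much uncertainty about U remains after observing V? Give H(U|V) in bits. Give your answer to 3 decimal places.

0.938 bits

Chain rule: H(U|V) = H(U,V) − H(V).
Marginals: p(U) = (0.5100, 0.4900), p(V) = (0.0800, 0.5300, 0.3900).
H(U,V) = 2.2445 bits; H(V) = 1.3068 bits.
H(U|V) = 2.2445 − 1.3068 = 0.938 bits.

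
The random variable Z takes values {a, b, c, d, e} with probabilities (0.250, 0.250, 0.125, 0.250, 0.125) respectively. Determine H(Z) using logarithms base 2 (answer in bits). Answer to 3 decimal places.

2.250 bits

H(Z) = −Σ p·log₂ p.
  −(0.250)·log₂(0.250) = 0.5000
  −(0.250)·log₂(0.250) = 0.5000
  −(0.125)·log₂(0.125) = 0.3750
  −(0.250)·log₂(0.250) = 0.5000
  −(0.125)·log₂(0.125) = 0.3750
Sum: 0.5000 + 0.5000 + 0.3750 + 0.5000 + 0.3750 = 2.250 bits.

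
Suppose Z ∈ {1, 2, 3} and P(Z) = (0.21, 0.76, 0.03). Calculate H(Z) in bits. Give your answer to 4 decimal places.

0.9255 bits

H(Z) = −Σ p·log₂ p.
  −(0.21)·log₂(0.21) = 0.47282
  −(0.76)·log₂(0.76) = 0.30091
  −(0.03)·log₂(0.03) = 0.15177
Sum: 0.47282 + 0.30091 + 0.15177 = 0.9255 bits.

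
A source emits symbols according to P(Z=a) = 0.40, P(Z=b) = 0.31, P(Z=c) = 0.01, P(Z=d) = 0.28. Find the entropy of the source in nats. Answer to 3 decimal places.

H(Z) = −Σ p·ln p.
  −(0.40)·ln(0.40) = 0.3665
  −(0.31)·ln(0.31) = 0.3631
  −(0.01)·ln(0.01) = 0.0461
  −(0.28)·ln(0.28) = 0.3564
Sum: 0.3665 + 0.3631 + 0.0461 + 0.3564 = 1.132 nats.

1.132 nats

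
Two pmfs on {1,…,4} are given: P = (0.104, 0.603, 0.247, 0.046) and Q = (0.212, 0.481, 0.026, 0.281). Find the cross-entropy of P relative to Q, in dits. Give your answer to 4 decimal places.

H(P,Q) = −Σ p·log₁₀ q.
  −0.104·log₁₀(0.212) = 0.07006
  −0.603·log₁₀(0.481) = 0.19167
  −0.247·log₁₀(0.026) = 0.39150
  −0.046·log₁₀(0.281) = 0.02536
H(P,Q) = 0.6786 dits.

0.6786 dits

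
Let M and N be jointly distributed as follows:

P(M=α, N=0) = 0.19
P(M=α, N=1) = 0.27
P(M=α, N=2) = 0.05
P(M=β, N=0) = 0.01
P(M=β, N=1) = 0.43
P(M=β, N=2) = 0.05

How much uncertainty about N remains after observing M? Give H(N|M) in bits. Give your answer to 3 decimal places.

Chain rule: H(N|M) = H(M,N) − H(M).
Marginals: p(M) = (0.5100, 0.4900), p(N) = (0.2000, 0.7000, 0.1000).
H(M,N) = 1.9874 bits; H(M) = 0.9997 bits.
H(N|M) = 1.9874 − 0.9997 = 0.988 bits.

0.988 bits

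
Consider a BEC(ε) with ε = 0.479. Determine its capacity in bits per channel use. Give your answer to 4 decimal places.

Binary erasure channel: capacity C = 1 − ε.
C = 1 − 0.479 = 0.5210 bits per channel use.

0.5210 bits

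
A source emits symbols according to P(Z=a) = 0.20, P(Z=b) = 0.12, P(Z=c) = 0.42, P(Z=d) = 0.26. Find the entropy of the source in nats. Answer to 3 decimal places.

1.291 nats

H(Z) = −Σ p·ln p.
  −(0.20)·ln(0.20) = 0.3219
  −(0.12)·ln(0.12) = 0.2544
  −(0.42)·ln(0.42) = 0.3644
  −(0.26)·ln(0.26) = 0.3502
Sum: 0.3219 + 0.2544 + 0.3644 + 0.3502 = 1.291 nats.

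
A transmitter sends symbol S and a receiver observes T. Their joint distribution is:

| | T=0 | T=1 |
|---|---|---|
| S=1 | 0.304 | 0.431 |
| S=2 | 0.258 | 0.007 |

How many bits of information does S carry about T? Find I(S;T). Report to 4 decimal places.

0.2231 bits

Marginals: p(S) = (0.7350, 0.2650), p(T) = (0.5620, 0.4380).
I(S;T) = H(S) + H(T) − H(S,T).
H(S) = 0.8342, H(T) = 0.9889, H(S,T) = 1.6000.
I(S;T) = 0.8342 + 0.9889 − 1.6000 = 0.2231 bits.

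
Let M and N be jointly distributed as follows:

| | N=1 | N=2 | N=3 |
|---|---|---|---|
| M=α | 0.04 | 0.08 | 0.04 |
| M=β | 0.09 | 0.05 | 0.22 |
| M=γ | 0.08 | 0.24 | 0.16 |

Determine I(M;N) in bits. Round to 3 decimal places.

0.110 bits

Marginals: p(M) = (0.1600, 0.3600, 0.4800), p(N) = (0.2100, 0.3700, 0.4200).
I(M;N) = Σ p(x,y)·log₂[p(x,y)/(p(x)p(y))].
  (α,1): 0.04·log₂(1.1905) = 0.0101
  (α,2): 0.08·log₂(1.3514) = 0.0348
  (α,3): 0.04·log₂(0.5952) = -0.0299
  (β,1): 0.09·log₂(1.1905) = 0.0226
  (β,2): 0.05·log₂(0.3754) = -0.0707
  (β,3): 0.22·log₂(1.4550) = 0.1190
  (γ,1): 0.08·log₂(0.7937) = -0.0267
  (γ,2): 0.24·log₂(1.3514) = 0.1043
  (γ,3): 0.16·log₂(0.7937) = -0.0533
Sum = 0.110 bits.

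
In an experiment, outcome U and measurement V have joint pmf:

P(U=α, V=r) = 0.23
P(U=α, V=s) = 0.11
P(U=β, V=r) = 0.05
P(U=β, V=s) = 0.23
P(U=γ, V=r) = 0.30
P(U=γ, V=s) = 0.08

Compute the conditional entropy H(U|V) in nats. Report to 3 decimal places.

Marginals: p(U) = (0.3400, 0.2800, 0.3800), p(V) = (0.5800, 0.4200).
H(U|V) = Σ p(V) · H(U|V=·).
  V=r: p=0.5800, H(U|V=r) = 0.9191
  V=s: p=0.4200, H(U|V=s) = 0.9965
Weighted sum = 0.952 nats.

0.952 nats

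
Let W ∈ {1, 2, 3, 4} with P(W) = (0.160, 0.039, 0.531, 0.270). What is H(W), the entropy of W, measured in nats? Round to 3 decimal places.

H(W) = −Σ p·ln p.
  −(0.160)·ln(0.160) = 0.2932
  −(0.039)·ln(0.039) = 0.1265
  −(0.531)·ln(0.531) = 0.3361
  −(0.270)·ln(0.270) = 0.3535
Sum: 0.2932 + 0.1265 + 0.3361 + 0.3535 = 1.109 nats.

1.109 nats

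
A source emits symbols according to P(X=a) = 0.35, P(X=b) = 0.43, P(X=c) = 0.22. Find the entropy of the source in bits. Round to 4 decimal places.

H(X) = −Σ p·log₂ p.
  −(0.35)·log₂(0.35) = 0.53010
  −(0.43)·log₂(0.43) = 0.52356
  −(0.22)·log₂(0.22) = 0.48057
Sum: 0.53010 + 0.52356 + 0.48057 = 1.5342 bits.

1.5342 bits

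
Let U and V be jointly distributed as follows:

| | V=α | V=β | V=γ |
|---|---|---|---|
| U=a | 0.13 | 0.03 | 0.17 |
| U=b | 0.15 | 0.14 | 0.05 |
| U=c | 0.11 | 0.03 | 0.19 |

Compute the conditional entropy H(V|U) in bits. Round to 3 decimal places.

1.365 bits

Chain rule: H(V|U) = H(U,V) − H(U).
Marginals: p(U) = (0.3300, 0.3400, 0.3300), p(V) = (0.3900, 0.2000, 0.4100).
H(U,V) = 2.9500 bits; H(U) = 1.5848 bits.
H(V|U) = 2.9500 − 1.5848 = 1.365 bits.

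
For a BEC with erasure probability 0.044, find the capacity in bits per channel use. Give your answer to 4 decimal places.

Binary erasure channel: capacity C = 1 − ε.
C = 1 − 0.044 = 0.9560 bits per channel use.

0.9560 bits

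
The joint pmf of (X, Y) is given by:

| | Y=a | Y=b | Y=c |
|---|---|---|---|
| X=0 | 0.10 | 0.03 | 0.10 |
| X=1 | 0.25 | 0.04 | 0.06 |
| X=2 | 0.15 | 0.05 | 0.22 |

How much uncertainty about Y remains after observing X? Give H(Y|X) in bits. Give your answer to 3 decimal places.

Chain rule: H(Y|X) = H(X,Y) − H(X).
Marginals: p(X) = (0.2300, 0.3500, 0.4200), p(Y) = (0.5000, 0.1200, 0.3800).
H(X,Y) = 2.8527 bits; H(X) = 1.5434 bits.
H(Y|X) = 2.8527 − 1.5434 = 1.309 bits.

1.309 bits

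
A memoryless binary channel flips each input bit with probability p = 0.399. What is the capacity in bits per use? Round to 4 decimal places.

0.0296 bits

Binary symmetric channel: C = 1 − h₂(ε) where h₂ is the binary entropy function.
h₂(0.399) = −0.399·log₂0.399 − 0.601·log₂0.601 = 0.9704.
C = 1 − 0.9704 = 0.0296 bits per channel use.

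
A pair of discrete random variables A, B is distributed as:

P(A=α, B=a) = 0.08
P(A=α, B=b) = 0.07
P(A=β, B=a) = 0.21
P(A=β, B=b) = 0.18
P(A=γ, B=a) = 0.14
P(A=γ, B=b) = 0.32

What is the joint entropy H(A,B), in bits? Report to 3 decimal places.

2.401 bits

H(A,B) = −Σ p(x,y)·log₂ p(x,y) over all 6 cells.
  cell (α,a): −0.08·log₂0.08 = 0.2915
  cell (α,b): −0.07·log₂0.07 = 0.2686
  cell (β,a): −0.21·log₂0.21 = 0.4728
  cell (β,b): −0.18·log₂0.18 = 0.4453
  cell (γ,a): −0.14·log₂0.14 = 0.3971
  cell (γ,b): −0.32·log₂0.32 = 0.5260
Sum = 2.401 bits.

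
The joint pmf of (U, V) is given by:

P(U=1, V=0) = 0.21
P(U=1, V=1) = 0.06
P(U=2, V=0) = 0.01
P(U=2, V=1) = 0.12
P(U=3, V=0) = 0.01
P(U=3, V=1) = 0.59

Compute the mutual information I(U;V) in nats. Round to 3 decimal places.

0.310 nats

Marginals: p(U) = (0.2700, 0.1300, 0.6000), p(V) = (0.2300, 0.7700).
I(U;V) = Σ p(x,y)·ln[p(x,y)/(p(x)p(y))].
  (1,0): 0.21·ln(3.3816) = 0.2559
  (1,1): 0.06·ln(0.2886) = -0.0746
  (2,0): 0.01·ln(0.3344) = -0.0110
  (2,1): 0.12·ln(1.1988) = 0.0218
  (3,0): 0.01·ln(0.0725) = -0.0262
  (3,1): 0.59·ln(1.2771) = 0.1443
Sum = 0.310 nats.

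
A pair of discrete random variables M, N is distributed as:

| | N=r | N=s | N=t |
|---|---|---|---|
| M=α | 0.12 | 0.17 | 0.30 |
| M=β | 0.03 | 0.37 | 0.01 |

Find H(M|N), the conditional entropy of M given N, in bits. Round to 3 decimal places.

Chain rule: H(M|N) = H(M,N) − H(N).
Marginals: p(M) = (0.5900, 0.4100), p(N) = (0.1500, 0.5400, 0.3100).
H(M,N) = 2.0717 bits; H(N) = 1.4144 bits.
H(M|N) = 2.0717 − 1.4144 = 0.657 bits.

0.657 bits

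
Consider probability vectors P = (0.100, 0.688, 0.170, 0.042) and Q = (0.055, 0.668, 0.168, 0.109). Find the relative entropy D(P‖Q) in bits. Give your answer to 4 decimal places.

D(P‖Q) = Σ p·log₂(p/q).
  0.100·log₂(0.100/0.055) = 0.08625
  0.688·log₂(0.688/0.668) = 0.02928
  0.170·log₂(0.170/0.168) = 0.00290
  0.042·log₂(0.042/0.109) = -0.05779
D(P‖Q) = 0.0606 bits.

0.0606 bits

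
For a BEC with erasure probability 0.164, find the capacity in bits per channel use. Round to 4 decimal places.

0.8360 bits

Binary erasure channel: capacity C = 1 − ε.
C = 1 − 0.164 = 0.8360 bits per channel use.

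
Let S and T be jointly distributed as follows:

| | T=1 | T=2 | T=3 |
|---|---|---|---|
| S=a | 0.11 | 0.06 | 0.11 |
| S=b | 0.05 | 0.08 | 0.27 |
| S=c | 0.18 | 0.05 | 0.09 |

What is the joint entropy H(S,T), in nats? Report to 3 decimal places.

H(S,T) = −Σ p(x,y)·ln p(x,y) over all 9 cells.
  cell (a,1): −0.11·ln0.11 = 0.2428
  cell (a,2): −0.06·ln0.06 = 0.1688
  cell (a,3): −0.11·ln0.11 = 0.2428
  cell (b,1): −0.05·ln0.05 = 0.1498
  cell (b,2): −0.08·ln0.08 = 0.2021
  cell (b,3): −0.27·ln0.27 = 0.3535
  cell (c,1): −0.18·ln0.18 = 0.3087
  cell (c,2): −0.05·ln0.05 = 0.1498
  cell (c,3): −0.09·ln0.09 = 0.2167
Sum = 2.035 nats.

2.035 nats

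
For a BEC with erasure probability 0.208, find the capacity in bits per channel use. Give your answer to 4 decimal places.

0.7920 bits

Binary erasure channel: capacity C = 1 − ε.
C = 1 − 0.208 = 0.7920 bits per channel use.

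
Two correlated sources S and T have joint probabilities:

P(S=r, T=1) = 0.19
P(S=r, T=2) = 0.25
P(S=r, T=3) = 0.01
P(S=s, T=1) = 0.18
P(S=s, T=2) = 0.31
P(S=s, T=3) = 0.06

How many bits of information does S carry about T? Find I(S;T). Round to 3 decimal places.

Marginals: p(S) = (0.4500, 0.5500), p(T) = (0.3700, 0.5600, 0.0700).
I(S;T) = Σ p(x,y)·log₂[p(x,y)/(p(x)p(y))].
  (r,1): 0.19·log₂(1.1411) = 0.0362
  (r,2): 0.25·log₂(0.9921) = -0.0029
  (r,3): 0.01·log₂(0.3175) = -0.0166
  (s,1): 0.18·log₂(0.8845) = -0.0319
  (s,2): 0.31·log₂(1.0065) = 0.0029
  (s,3): 0.06·log₂(1.5584) = 0.0384
Sum = 0.026 bits.

0.026 bits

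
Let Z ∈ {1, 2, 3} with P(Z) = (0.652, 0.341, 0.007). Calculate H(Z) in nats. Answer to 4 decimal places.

0.6805 nats

H(Z) = −Σ p·ln p.
  −(0.652)·ln(0.652) = 0.27887
  −(0.341)·ln(0.341) = 0.36687
  −(0.007)·ln(0.007) = 0.03473
Sum: 0.27887 + 0.36687 + 0.03473 = 0.6805 nats.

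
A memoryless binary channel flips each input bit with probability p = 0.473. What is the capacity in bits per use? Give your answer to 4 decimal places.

0.0021 bits

Binary symmetric channel: C = 1 − h₂(ε) where h₂ is the binary entropy function.
h₂(0.473) = −0.473·log₂0.473 − 0.527·log₂0.527 = 0.9979.
C = 1 − 0.9979 = 0.0021 bits per channel use.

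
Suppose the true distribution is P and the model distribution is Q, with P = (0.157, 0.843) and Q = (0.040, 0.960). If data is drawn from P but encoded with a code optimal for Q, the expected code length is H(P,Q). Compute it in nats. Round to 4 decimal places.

H(P,Q) = −Σ p·ln q.
  −0.157·ln(0.040) = 0.50536
  −0.843·ln(0.960) = 0.03441
H(P,Q) = 0.5398 nats.

0.5398 nats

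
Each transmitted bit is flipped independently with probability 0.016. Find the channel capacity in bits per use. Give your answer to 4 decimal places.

0.8816 bits

Binary symmetric channel: C = 1 − h₂(ε) where h₂ is the binary entropy function.
h₂(0.016) = −0.016·log₂0.016 − 0.984·log₂0.984 = 0.1184.
C = 1 − 0.1184 = 0.8816 bits per channel use.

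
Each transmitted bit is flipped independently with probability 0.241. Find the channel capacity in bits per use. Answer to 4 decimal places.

0.2033 bits

Binary symmetric channel: C = 1 − h₂(ε) where h₂ is the binary entropy function.
h₂(0.241) = −0.241·log₂0.241 − 0.759·log₂0.759 = 0.7967.
C = 1 − 0.7967 = 0.2033 bits per channel use.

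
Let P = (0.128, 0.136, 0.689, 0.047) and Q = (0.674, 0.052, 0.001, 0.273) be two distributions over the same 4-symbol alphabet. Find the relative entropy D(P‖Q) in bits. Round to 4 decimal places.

D(P‖Q) = Σ p·log₂(p/q).
  0.128·log₂(0.128/0.674) = -0.30677
  0.136·log₂(0.136/0.052) = 0.18864
  0.689·log₂(0.689/0.001) = 6.49614
  0.047·log₂(0.047/0.273) = -0.11929
D(P‖Q) = 6.2587 bits.

6.2587 bits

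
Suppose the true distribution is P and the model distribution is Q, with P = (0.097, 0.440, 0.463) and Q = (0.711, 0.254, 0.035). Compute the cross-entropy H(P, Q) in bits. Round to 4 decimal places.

H(P,Q) = −Σ p·log₂ q.
  −0.097·log₂(0.711) = 0.04773
  −0.440·log₂(0.254) = 0.86992
  −0.463·log₂(0.035) = 2.23930
H(P,Q) = 3.1570 bits.

3.1570 bits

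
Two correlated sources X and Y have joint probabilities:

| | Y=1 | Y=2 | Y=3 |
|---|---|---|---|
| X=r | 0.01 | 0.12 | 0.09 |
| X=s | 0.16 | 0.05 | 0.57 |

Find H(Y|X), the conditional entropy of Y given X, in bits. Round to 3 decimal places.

Chain rule: H(Y|X) = H(X,Y) − H(X).
Marginals: p(X) = (0.2200, 0.7800), p(Y) = (0.1700, 0.1700, 0.6600).
H(X,Y) = 1.8475 bits; H(X) = 0.7602 bits.
H(Y|X) = 1.8475 − 0.7602 = 1.087 bits.

1.087 bits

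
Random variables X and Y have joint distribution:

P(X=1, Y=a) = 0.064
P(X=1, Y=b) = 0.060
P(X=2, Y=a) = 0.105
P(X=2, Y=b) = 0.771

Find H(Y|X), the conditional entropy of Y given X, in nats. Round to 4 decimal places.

0.4071 nats

Marginals: p(X) = (0.1240, 0.8760), p(Y) = (0.1690, 0.8310).
H(Y|X) = Σ p(X) · H(Y|X=·).
  X=1: p=0.1240, H(Y|X=1) = 0.6926
  X=2: p=0.8760, H(Y|X=2) = 0.3667
Weighted sum = 0.4071 nats.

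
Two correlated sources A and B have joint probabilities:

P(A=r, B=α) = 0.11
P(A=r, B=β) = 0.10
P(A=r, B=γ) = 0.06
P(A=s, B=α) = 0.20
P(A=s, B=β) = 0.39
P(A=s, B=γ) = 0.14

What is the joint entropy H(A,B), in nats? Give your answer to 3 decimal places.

1.606 nats

H(A,B) = −Σ p(x,y)·ln p(x,y) over all 6 cells.
  cell (r,α): −0.11·ln0.11 = 0.2428
  cell (r,β): −0.10·ln0.10 = 0.2303
  cell (r,γ): −0.06·ln0.06 = 0.1688
  cell (s,α): −0.20·ln0.20 = 0.3219
  cell (s,β): −0.39·ln0.39 = 0.3672
  cell (s,γ): −0.14·ln0.14 = 0.2753
Sum = 1.606 nats.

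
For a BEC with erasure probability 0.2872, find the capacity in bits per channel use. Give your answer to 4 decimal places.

Binary erasure channel: capacity C = 1 − ε.
C = 1 − 0.2872 = 0.7128 bits per channel use.

0.7128 bits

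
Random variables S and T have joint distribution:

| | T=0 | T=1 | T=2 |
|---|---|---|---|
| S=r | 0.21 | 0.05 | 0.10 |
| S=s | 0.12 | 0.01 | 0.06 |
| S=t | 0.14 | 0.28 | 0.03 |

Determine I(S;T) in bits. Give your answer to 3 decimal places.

Marginals: p(S) = (0.3600, 0.1900, 0.4500), p(T) = (0.4700, 0.3400, 0.1900).
I(S;T) = Σ p(x,y)·log₂[p(x,y)/(p(x)p(y))].
  (r,0): 0.21·log₂(1.2411) = 0.0654
  (r,1): 0.05·log₂(0.4085) = -0.0646
  (r,2): 0.10·log₂(1.4620) = 0.0548
  (s,0): 0.12·log₂(1.3438) = 0.0512
  (s,1): 0.01·log₂(0.1548) = -0.0269
  (s,2): 0.06·log₂(1.6620) = 0.0440
  (t,0): 0.14·log₂(0.6619) = -0.0833
  (t,1): 0.28·log₂(1.8301) = 0.2441
  (t,2): 0.03·log₂(0.3509) = -0.0453
Sum = 0.239 bits.

0.239 bits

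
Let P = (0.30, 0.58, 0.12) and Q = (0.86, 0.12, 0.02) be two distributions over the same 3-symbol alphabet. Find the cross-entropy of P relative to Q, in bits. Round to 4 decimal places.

H(P,Q) = −Σ p·log₂ q.
  −0.30·log₂(0.86) = 0.06528
  −0.58·log₂(0.12) = 1.77416
  −0.12·log₂(0.02) = 0.67726
H(P,Q) = 2.5167 bits.

2.5167 bits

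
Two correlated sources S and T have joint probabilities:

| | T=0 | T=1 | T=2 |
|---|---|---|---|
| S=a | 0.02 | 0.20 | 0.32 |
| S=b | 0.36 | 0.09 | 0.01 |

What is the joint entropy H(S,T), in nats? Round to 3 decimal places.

1.395 nats

H(S,T) = −Σ p(x,y)·ln p(x,y) over all 6 cells.
  cell (a,0): −0.02·ln0.02 = 0.0782
  cell (a,1): −0.20·ln0.20 = 0.3219
  cell (a,2): −0.32·ln0.32 = 0.3646
  cell (b,0): −0.36·ln0.36 = 0.3678
  cell (b,1): −0.09·ln0.09 = 0.2167
  cell (b,2): −0.01·ln0.01 = 0.0461
Sum = 1.395 nats.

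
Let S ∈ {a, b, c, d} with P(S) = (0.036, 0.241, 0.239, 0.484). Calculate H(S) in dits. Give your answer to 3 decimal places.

0.502 dits

H(S) = −Σ p·log₁₀ p.
  −(0.036)·log₁₀(0.036) = 0.0520
  −(0.241)·log₁₀(0.241) = 0.1489
  −(0.239)·log₁₀(0.239) = 0.1486
  −(0.484)·log₁₀(0.484) = 0.1525
Sum: 0.0520 + 0.1489 + 0.1486 + 0.1525 = 0.502 dits.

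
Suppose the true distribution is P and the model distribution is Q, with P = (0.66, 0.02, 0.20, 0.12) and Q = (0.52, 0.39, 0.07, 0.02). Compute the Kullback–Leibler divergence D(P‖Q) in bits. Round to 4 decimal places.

D(P‖Q) = Σ p·log₂(p/q).
  0.66·log₂(0.66/0.52) = 0.22701
  0.02·log₂(0.02/0.39) = -0.08571
  0.20·log₂(0.20/0.07) = 0.30291
  0.12·log₂(0.12/0.02) = 0.31020
D(P‖Q) = 0.7544 bits.

0.7544 bits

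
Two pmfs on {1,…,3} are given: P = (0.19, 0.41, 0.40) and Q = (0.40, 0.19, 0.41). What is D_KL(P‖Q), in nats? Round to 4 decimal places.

0.1640 nats

D(P‖Q) = Σ p·ln(p/q).
  0.19·ln(0.19/0.40) = -0.14144
  0.41·ln(0.41/0.19) = 0.31534
  0.40·ln(0.40/0.41) = -0.00988
D(P‖Q) = 0.1640 nats.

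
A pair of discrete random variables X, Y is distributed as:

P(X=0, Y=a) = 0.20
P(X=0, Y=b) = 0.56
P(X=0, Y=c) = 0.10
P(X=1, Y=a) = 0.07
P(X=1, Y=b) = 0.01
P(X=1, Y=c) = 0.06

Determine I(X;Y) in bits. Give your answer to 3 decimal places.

0.136 bits

Marginals: p(X) = (0.8600, 0.1400), p(Y) = (0.2700, 0.5700, 0.1600).
I(X;Y) = Σ p(x,y)·log₂[p(x,y)/(p(x)p(y))].
  (0,a): 0.20·log₂(0.8613) = -0.0431
  (0,b): 0.56·log₂(1.1424) = 0.1076
  (0,c): 0.10·log₂(0.7267) = -0.0460
  (1,a): 0.07·log₂(1.8519) = 0.0622
  (1,b): 0.01·log₂(0.1253) = -0.0300
  (1,c): 0.06·log₂(2.6786) = 0.0853
Sum = 0.136 bits.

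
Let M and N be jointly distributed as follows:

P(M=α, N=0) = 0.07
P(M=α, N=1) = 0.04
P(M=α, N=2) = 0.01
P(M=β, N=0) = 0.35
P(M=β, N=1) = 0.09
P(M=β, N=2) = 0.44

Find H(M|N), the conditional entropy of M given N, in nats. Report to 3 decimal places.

Chain rule: H(M|N) = H(M,N) − H(N).
Marginals: p(M) = (0.1200, 0.8800), p(N) = (0.4200, 0.1300, 0.4500).
H(M,N) = 1.3063 nats; H(N) = 0.9889 nats.
H(M|N) = 1.3063 − 0.9889 = 0.317 nats.

0.317 nats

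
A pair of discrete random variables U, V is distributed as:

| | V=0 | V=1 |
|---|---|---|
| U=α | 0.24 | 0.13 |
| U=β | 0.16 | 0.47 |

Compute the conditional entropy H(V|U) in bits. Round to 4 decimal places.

Chain rule: H(V|U) = H(U,V) − H(U).
Marginals: p(U) = (0.3700, 0.6300), p(V) = (0.4000, 0.6000).
H(U,V) = 1.8118 bits; H(U) = 0.9507 bits.
H(V|U) = 1.8118 − 0.9507 = 0.8611 bits.

0.8611 bits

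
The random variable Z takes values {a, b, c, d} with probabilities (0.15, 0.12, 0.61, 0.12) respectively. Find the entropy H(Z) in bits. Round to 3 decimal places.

H(Z) = −Σ p·log₂ p.
  −(0.15)·log₂(0.15) = 0.4105
  −(0.12)·log₂(0.12) = 0.3671
  −(0.61)·log₂(0.61) = 0.4350
  −(0.12)·log₂(0.12) = 0.3671
Sum: 0.4105 + 0.3671 + 0.4350 + 0.3671 = 1.580 bits.

1.580 bits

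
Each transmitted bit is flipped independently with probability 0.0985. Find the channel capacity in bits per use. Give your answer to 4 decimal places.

Binary symmetric channel: C = 1 − h₂(ε) where h₂ is the binary entropy function.
h₂(0.0985) = −0.0985·log₂0.0985 − 0.9015·log₂0.9015 = 0.4642.
C = 1 − 0.4642 = 0.5358 bits per channel use.

0.5358 bits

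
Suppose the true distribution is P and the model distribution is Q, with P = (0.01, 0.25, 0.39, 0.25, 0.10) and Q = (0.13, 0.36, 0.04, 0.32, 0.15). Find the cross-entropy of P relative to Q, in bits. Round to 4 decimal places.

2.8937 bits

H(P,Q) = −Σ p·log₂ q.
  −0.01·log₂(0.13) = 0.02943
  −0.25·log₂(0.36) = 0.36848
  −0.39·log₂(0.04) = 1.81110
  −0.25·log₂(0.32) = 0.41096
  −0.10·log₂(0.15) = 0.27370
H(P,Q) = 2.8937 bits.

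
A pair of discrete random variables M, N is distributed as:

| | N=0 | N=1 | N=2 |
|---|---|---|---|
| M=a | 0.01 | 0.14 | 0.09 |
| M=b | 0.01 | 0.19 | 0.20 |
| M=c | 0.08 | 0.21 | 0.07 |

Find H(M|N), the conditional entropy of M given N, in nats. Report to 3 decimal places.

1.007 nats

Marginals: p(M) = (0.2400, 0.4000, 0.3600), p(N) = (0.1000, 0.5400, 0.3600).
H(M|N) = Σ p(N) · H(M|N=·).
  N=0: p=0.1000, H(M|N=0) = 0.6390
  N=1: p=0.5400, H(M|N=1) = 1.0848
  N=2: p=0.3600, H(M|N=2) = 0.9915
Weighted sum = 1.007 nats.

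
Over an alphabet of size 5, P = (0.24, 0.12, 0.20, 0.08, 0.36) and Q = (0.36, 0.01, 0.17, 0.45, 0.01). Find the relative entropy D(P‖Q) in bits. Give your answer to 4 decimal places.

1.9985 bits

D(P‖Q) = Σ p·log₂(p/q).
  0.24·log₂(0.24/0.36) = -0.14039
  0.12·log₂(0.12/0.01) = 0.43020
  0.20·log₂(0.20/0.17) = 0.04689
  0.08·log₂(0.08/0.45) = -0.19935
  0.36·log₂(0.36/0.01) = 1.86117
D(P‖Q) = 1.9985 bits.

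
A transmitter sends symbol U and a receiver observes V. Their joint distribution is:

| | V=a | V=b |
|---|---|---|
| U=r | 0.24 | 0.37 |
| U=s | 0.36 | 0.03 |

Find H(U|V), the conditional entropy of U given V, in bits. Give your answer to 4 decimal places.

0.7363 bits

Marginals: p(U) = (0.6100, 0.3900), p(V) = (0.6000, 0.4000).
H(U|V) = Σ p(V) · H(U|V=·).
  V=a: p=0.6000, H(U|V=a) = 0.9710
  V=b: p=0.4000, H(U|V=b) = 0.3843
Weighted sum = 0.7363 bits.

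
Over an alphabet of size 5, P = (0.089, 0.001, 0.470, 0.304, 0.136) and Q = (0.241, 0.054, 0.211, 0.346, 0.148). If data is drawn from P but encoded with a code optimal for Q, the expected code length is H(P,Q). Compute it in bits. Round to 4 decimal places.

2.0823 bits

H(P,Q) = −Σ p·log₂ q.
  −0.089·log₂(0.241) = 0.18271
  −0.001·log₂(0.054) = 0.00421
  −0.470·log₂(0.211) = 1.05500
  −0.304·log₂(0.346) = 0.46547
  −0.136·log₂(0.148) = 0.37486
H(P,Q) = 2.0823 bits.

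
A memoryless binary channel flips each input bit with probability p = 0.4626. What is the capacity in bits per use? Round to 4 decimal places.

0.0040 bits

Binary symmetric channel: C = 1 − h₂(ε) where h₂ is the binary entropy function.
h₂(0.4626) = −0.4626·log₂0.4626 − 0.5374·log₂0.5374 = 0.9960.
C = 1 − 0.9960 = 0.0040 bits per channel use.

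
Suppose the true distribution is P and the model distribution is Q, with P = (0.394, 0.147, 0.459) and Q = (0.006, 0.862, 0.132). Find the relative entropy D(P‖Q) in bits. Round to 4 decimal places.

D(P‖Q) = Σ p·log₂(p/q).
  0.394·log₂(0.394/0.006) = 2.37861
  0.147·log₂(0.147/0.862) = -0.37513
  0.459·log₂(0.459/0.132) = 0.82526
D(P‖Q) = 2.8287 bits.

2.8287 bits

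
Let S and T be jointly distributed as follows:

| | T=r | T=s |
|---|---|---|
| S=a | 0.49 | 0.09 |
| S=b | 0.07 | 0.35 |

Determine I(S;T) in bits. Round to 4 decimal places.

0.3555 bits

Marginals: p(S) = (0.5800, 0.4200), p(T) = (0.5600, 0.4400).
I(S;T) = H(S) + H(T) − H(S,T).
H(S) = 0.9815, H(T) = 0.9896, H(S,T) = 1.6156.
I(S;T) = 0.9815 + 0.9896 − 1.6156 = 0.3555 bits.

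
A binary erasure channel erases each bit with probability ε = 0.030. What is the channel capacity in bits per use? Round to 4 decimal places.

0.9700 bits

Binary erasure channel: capacity C = 1 − ε.
C = 1 − 0.030 = 0.9700 bits per channel use.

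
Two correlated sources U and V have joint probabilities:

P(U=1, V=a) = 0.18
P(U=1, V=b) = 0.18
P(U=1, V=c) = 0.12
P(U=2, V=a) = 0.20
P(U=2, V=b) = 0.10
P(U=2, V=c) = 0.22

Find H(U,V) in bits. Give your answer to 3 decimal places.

H(U,V) = −Σ p(x,y)·log₂ p(x,y) over all 6 cells.
  cell (1,a): −0.18·log₂0.18 = 0.4453
  cell (1,b): −0.18·log₂0.18 = 0.4453
  cell (1,c): −0.12·log₂0.12 = 0.3671
  cell (2,a): −0.20·log₂0.20 = 0.4644
  cell (2,b): −0.10·log₂0.10 = 0.3322
  cell (2,c): −0.22·log₂0.22 = 0.4806
Sum = 2.535 bits.

2.535 bits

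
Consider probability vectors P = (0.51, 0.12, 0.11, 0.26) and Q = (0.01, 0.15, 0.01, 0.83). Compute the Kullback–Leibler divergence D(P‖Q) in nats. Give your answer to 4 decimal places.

1.9404 nats

D(P‖Q) = Σ p·ln(p/q).
  0.51·ln(0.51/0.01) = 2.00523
  0.12·ln(0.12/0.15) = -0.02678
  0.11·ln(0.11/0.01) = 0.26377
  0.26·ln(0.26/0.83) = -0.30179
D(P‖Q) = 1.9404 nats.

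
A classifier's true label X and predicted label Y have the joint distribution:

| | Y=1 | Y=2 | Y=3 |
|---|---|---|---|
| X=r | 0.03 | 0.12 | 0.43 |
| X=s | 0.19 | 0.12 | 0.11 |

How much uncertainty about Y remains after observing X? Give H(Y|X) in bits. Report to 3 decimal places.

1.234 bits

Marginals: p(X) = (0.5800, 0.4200), p(Y) = (0.2200, 0.2400, 0.5400).
H(Y|X) = Σ p(X) · H(Y|X=·).
  X=r: p=0.5800, H(Y|X=r) = 1.0114
  X=s: p=0.4200, H(Y|X=s) = 1.5403
Weighted sum = 1.234 bits.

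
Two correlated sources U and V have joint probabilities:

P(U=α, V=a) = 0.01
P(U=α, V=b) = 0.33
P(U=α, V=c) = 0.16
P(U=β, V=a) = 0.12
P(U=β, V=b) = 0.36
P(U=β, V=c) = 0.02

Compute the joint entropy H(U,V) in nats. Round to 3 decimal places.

H(U,V) = −Σ p(x,y)·ln p(x,y) over all 6 cells.
  cell (α,a): −0.01·ln0.01 = 0.0461
  cell (α,b): −0.33·ln0.33 = 0.3659
  cell (α,c): −0.16·ln0.16 = 0.2932
  cell (β,a): −0.12·ln0.12 = 0.2544
  cell (β,b): −0.36·ln0.36 = 0.3678
  cell (β,c): −0.02·ln0.02 = 0.0782
Sum = 1.406 nats.

1.406 nats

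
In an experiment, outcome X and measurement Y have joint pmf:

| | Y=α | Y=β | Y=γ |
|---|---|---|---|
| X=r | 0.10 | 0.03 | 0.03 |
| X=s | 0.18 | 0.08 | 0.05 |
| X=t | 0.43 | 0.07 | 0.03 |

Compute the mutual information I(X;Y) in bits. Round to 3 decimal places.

0.046 bits

Marginals: p(X) = (0.1600, 0.3100, 0.5300), p(Y) = (0.7100, 0.1800, 0.1100).
I(X;Y) = H(X) + H(Y) − H(X,Y).
H(X) = 1.4323, H(Y) = 1.1464, H(X,Y) = 2.5325.
I(X;Y) = 1.4323 + 1.1464 − 2.5325 = 0.046 bits.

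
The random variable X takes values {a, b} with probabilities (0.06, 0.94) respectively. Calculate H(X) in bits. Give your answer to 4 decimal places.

H(X) = −Σ p·log₂ p.
  −(0.06)·log₂(0.06) = 0.24353
  −(0.94)·log₂(0.94) = 0.08391
Sum: 0.24353 + 0.08391 = 0.3274 bits.

0.3274 bits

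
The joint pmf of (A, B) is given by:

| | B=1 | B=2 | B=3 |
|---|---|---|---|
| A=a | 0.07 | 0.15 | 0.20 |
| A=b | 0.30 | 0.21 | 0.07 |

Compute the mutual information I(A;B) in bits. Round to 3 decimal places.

Marginals: p(A) = (0.4200, 0.5800), p(B) = (0.3700, 0.3600, 0.2700).
I(A;B) = Σ p(x,y)·log₂[p(x,y)/(p(x)p(y))].
  (a,1): 0.07·log₂(0.4505) = -0.0805
  (a,2): 0.15·log₂(0.9921) = -0.0017
  (a,3): 0.20·log₂(1.7637) = 0.1637
  (b,1): 0.30·log₂(1.3979) = 0.1450
  (b,2): 0.21·log₂(1.0057) = 0.0017
  (b,3): 0.07·log₂(0.4470) = -0.0813
Sum = 0.147 bits.

0.147 bits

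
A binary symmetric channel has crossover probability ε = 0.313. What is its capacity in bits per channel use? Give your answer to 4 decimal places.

Binary symmetric channel: C = 1 − h₂(ε) where h₂ is the binary entropy function.
h₂(0.313) = −0.313·log₂0.313 − 0.687·log₂0.687 = 0.8966.
C = 1 − 0.8966 = 0.1034 bits per channel use.

0.1034 bits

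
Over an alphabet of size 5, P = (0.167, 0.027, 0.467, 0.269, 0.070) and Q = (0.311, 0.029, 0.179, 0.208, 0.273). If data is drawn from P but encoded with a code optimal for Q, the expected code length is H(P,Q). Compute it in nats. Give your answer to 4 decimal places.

1.6073 nats

H(P,Q) = −Σ p·ln q.
  −0.167·ln(0.311) = 0.19505
  −0.027·ln(0.029) = 0.09559
  −0.467·ln(0.179) = 0.80341
  −0.269·ln(0.208) = 0.42239
  −0.070·ln(0.273) = 0.09088
H(P,Q) = 1.6073 nats.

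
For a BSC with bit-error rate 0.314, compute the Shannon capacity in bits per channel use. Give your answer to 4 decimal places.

0.1023 bits

Binary symmetric channel: C = 1 − h₂(ε) where h₂ is the binary entropy function.
h₂(0.314) = −0.314·log₂0.314 − 0.686·log₂0.686 = 0.8977.
C = 1 − 0.8977 = 0.1023 bits per channel use.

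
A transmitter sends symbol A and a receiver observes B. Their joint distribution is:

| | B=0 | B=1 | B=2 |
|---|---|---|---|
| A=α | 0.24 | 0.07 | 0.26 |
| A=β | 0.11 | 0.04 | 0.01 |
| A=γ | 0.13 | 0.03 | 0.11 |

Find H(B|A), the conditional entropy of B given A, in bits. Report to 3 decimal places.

1.360 bits

Chain rule: H(B|A) = H(A,B) − H(A).
Marginals: p(A) = (0.5700, 0.1600, 0.2700), p(B) = (0.4800, 0.1400, 0.3800).
H(A,B) = 2.7552 bits; H(A) = 1.3953 bits.
H(B|A) = 2.7552 − 1.3953 = 1.360 bits.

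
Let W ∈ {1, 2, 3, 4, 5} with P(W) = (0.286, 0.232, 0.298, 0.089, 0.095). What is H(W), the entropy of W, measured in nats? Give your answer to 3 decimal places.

1.497 nats

H(W) = −Σ p·ln p.
  −(0.286)·ln(0.286) = 0.3580
  −(0.232)·ln(0.232) = 0.3390
  −(0.298)·ln(0.298) = 0.3608
  −(0.089)·ln(0.089) = 0.2153
  −(0.095)·ln(0.095) = 0.2236
Sum: 0.3580 + 0.3390 + 0.3608 + 0.2153 + 0.2236 = 1.497 nats.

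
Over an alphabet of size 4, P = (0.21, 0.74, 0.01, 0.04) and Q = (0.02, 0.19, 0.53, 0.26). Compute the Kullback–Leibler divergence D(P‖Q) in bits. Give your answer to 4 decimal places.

D(P‖Q) = Σ p·log₂(p/q).
  0.21·log₂(0.21/0.02) = 0.71239
  0.74·log₂(0.74/0.19) = 1.45153
  0.01·log₂(0.01/0.53) = -0.05728
  0.04·log₂(0.04/0.26) = -0.10802
D(P‖Q) = 1.9986 bits.

1.9986 bits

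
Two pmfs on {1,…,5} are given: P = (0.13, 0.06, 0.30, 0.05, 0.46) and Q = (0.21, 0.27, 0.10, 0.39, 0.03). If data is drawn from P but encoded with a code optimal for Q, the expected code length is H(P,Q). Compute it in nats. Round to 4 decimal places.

2.6323 nats

H(P,Q) = −Σ p·ln q.
  −0.13·ln(0.21) = 0.20288
  −0.06·ln(0.27) = 0.07856
  −0.30·ln(0.10) = 0.69078
  −0.05·ln(0.39) = 0.04708
  −0.46·ln(0.03) = 1.61302
H(P,Q) = 2.6323 nats.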